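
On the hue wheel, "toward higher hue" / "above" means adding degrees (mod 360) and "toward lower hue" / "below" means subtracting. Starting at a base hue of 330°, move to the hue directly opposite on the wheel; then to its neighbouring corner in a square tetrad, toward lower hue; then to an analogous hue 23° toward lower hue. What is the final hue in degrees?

complement +180°: 330 + 180 = 510 → 510 − 360 = 150°
square ↓ −90°: 150 − 90 = 60°
analog 23° ↓ −23°: 60 − 23 = 37°

37°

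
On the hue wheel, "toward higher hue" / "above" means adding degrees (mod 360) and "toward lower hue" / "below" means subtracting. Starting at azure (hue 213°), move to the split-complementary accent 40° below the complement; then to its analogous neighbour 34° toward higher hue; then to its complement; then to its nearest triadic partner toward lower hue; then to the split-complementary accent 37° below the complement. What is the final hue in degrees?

+140° (split-comp 40° ↓): 213 + 140 = 353°
+34° (analog 34° ↑): 353 + 34 = 387 → 387 − 360 = 27°
+180° (complement): 27 + 180 = 207°
−120° (triadic ↓): 207 − 120 = 87°
+143° (split-comp 37° ↓): 87 + 143 = 230°

230°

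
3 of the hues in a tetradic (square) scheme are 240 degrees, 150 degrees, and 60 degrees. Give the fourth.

A square tetradic scheme places four hues every 90°.
The full set through 60° is {60°, 150°, 240°, 330°}.
Given {60°, 150°, 240°}, the missing hue is 330°.

330°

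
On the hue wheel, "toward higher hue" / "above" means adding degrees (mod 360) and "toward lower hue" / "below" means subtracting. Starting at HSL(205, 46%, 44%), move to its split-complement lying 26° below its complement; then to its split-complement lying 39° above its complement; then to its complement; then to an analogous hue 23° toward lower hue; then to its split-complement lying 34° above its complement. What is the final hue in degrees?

+154° (split-comp 26° ↓): 205 + 154 = 359°
+219° (split-comp 39° ↑): 359 + 219 = 578 → 578 − 360 = 218°
+180° (complement): 218 + 180 = 398 → 398 − 360 = 38°
−23° (analog 23° ↓): 38 − 23 = 15°
+214° (split-comp 34° ↑): 15 + 214 = 229°

229°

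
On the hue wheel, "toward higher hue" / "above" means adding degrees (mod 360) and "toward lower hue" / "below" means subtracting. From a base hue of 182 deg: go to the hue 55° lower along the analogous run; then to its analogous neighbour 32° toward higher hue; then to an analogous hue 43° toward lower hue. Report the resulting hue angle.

−55° (analog 55° ↓): 182 − 55 = 127°
+32° (analog 32° ↑): 127 + 32 = 159°
−43° (analog 43° ↓): 159 − 43 = 116°

116°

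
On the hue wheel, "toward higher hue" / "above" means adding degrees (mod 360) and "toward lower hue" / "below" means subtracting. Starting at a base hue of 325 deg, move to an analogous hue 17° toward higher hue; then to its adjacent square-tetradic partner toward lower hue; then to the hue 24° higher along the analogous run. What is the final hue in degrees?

276°

325 + 17 = 342°   (analog 17° ↑)
342 − 90 = 252°   (square ↓)
252 + 24 = 276°   (analog 24° ↑)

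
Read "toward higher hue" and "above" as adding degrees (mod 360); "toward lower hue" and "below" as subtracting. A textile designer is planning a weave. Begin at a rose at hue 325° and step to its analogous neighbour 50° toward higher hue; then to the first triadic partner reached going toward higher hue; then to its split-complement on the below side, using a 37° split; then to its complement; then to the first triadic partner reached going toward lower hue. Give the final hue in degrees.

338°

+50° (analog 50° ↑): 325 + 50 = 375 → 375 − 360 = 15°
+120° (triadic ↑): 15 + 120 = 135°
+143° (split-comp 37° ↓): 135 + 143 = 278°
+180° (complement): 278 + 180 = 458 → 458 − 360 = 98°
−120° (triadic ↓): 98 − 120 = -22 → -22 + 360 = 338°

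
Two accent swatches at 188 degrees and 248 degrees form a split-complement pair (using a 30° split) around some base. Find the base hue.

38°

The accents sit 30° either side of the complement, so the complement is their short-arc midpoint on the wheel.
Short-arc midpoint of 188° and 248°: 218°.
Base is 180° from the complement: 218 − 180 = 38°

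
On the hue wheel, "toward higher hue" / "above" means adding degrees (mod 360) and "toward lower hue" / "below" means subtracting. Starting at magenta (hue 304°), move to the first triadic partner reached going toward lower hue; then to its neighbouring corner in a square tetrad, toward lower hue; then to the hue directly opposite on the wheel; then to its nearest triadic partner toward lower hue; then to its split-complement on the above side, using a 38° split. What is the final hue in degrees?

12°

−120° (triadic ↓): 304 − 120 = 184°
−90° (square ↓): 184 − 90 = 94°
+180° (complement): 94 + 180 = 274°
−120° (triadic ↓): 274 − 120 = 154°
+218° (split-comp 38° ↑): 154 + 218 = 372 → 372 − 360 = 12°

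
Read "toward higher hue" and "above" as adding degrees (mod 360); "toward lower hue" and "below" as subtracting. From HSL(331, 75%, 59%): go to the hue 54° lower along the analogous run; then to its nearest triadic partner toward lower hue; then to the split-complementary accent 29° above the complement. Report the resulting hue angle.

6°

331 − 54 = 277°   (analog 54° ↓)
277 − 120 = 157°   (triadic ↓)
157 + 209 = 366 → 366 − 360 = 6°   (split-comp 29° ↑)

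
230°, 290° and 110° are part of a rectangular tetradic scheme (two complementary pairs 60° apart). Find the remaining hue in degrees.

A rectangular tetradic uses two complementary pairs 60° apart: offsets 0°, 60°, 180°, 240°.
Among {110°, 230°, 290°}, 110° and 290° are a 180° pair.
The remaining hue 230° needs its own complement: 230 + 180 = 410 → 410 − 360 = 50°

50°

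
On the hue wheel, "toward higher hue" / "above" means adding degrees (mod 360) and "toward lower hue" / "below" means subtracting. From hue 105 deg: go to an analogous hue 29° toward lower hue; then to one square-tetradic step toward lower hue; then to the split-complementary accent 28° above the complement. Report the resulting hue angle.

194°

−29° (analog 29° ↓): 105 − 29 = 76°
−90° (square ↓): 76 − 90 = -14 → -14 + 360 = 346°
+208° (split-comp 28° ↑): 346 + 208 = 554 → 554 − 360 = 194°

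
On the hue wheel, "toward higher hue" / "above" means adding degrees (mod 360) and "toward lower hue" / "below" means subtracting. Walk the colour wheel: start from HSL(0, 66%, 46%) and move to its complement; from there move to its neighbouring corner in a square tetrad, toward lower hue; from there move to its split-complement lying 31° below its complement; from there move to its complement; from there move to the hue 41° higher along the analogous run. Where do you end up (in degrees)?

0 + 180 = 180°   (complement)
180 − 90 = 90°   (square ↓)
90 + 149 = 239°   (split-comp 31° ↓)
239 + 180 = 419 → 419 − 360 = 59°   (complement)
59 + 41 = 100°   (analog 41° ↑)

100°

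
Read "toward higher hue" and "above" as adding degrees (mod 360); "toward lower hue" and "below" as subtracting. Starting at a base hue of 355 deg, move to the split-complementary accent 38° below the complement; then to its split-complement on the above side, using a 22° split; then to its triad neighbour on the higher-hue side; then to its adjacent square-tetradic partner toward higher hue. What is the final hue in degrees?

+142° (split-comp 38° ↓): 355 + 142 = 497 → 497 − 360 = 137°
+202° (split-comp 22° ↑): 137 + 202 = 339°
+120° (triadic ↑): 339 + 120 = 459 → 459 − 360 = 99°
+90° (square ↑): 99 + 90 = 189°

189°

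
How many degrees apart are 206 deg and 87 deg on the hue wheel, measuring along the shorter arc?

|206 − 87| = 119.
119 ≤ 180, so the shorter arc is 119°.

119°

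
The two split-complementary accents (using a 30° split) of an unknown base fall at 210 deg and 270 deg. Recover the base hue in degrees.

The accents sit 30° either side of the complement, so the complement is their short-arc midpoint on the wheel.
Short-arc midpoint of 210° and 270°: 240°.
Base is 180° from the complement: 240 − 180 = 60°

60°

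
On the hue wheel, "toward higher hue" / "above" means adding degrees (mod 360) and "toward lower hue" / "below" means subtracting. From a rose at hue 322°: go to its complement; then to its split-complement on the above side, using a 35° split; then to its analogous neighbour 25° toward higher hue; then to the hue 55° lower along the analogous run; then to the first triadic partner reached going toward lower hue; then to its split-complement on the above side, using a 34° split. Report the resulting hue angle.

+180° (complement): 322 + 180 = 502 → 502 − 360 = 142°
+215° (split-comp 35° ↑): 142 + 215 = 357°
+25° (analog 25° ↑): 357 + 25 = 382 → 382 − 360 = 22°
−55° (analog 55° ↓): 22 − 55 = -33 → -33 + 360 = 327°
−120° (triadic ↓): 327 − 120 = 207°
+214° (split-comp 34° ↑): 207 + 214 = 421 → 421 − 360 = 61°

61°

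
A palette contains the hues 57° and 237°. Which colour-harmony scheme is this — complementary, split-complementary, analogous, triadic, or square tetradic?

complementary

Sort the hues: 57°, 237°.
Successive gaps around the wheel: 180°, 180°.
Two hues 180° apart are complementary.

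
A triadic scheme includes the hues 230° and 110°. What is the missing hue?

A triad places three hues 120° apart.
The full set through 110° is {110°, 230°, 350°}.
Given {110°, 230°}, the missing hue is 350°.

350°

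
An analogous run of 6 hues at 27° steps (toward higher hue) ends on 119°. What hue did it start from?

5 steps of 27° (toward higher hue) give a net shift of +135°.
Start = end − shift: 119 − 135 = -16 → -16 + 360 = 344°

344°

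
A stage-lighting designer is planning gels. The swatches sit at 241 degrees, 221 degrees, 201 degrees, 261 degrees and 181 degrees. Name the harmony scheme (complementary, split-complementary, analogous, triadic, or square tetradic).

Sort the hues: 181°, 201°, 221°, 241°, 261°.
Successive gaps around the wheel: 20°, 20°, 20°, 20°, 280°.
A run of hues at equal small steps (20°) with one large closing gap is an analogous group.

analogous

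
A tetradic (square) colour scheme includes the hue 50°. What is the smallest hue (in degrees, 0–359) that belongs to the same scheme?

50°

A square tetradic scheme places four hues every 90°.
The full set through 50° is {50°, 140°, 230°, 320°}.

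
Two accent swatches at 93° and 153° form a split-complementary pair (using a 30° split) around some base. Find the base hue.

303°

The accents sit 30° either side of the complement, so the complement is their short-arc midpoint on the wheel.
Short-arc midpoint of 93° and 153°: 123°.
Base is 180° from the complement: 123 − 180 = -57 → -57 + 360 = 303°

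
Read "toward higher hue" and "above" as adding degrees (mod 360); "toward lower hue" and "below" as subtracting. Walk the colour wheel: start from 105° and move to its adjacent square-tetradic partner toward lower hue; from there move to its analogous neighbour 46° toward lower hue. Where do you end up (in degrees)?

329°

−90° (square ↓): 105 − 90 = 15°
−46° (analog 46° ↓): 15 − 46 = -31 → -31 + 360 = 329°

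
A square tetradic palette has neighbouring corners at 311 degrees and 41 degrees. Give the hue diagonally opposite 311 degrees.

A square tetradic scheme places four hues 90° apart; opposite corners are 180° apart.
311 + 180 = 491 → 491 − 360 = 131°

131°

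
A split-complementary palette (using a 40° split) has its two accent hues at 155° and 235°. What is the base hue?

15°

The accents sit 40° either side of the complement, so the complement is their short-arc midpoint on the wheel.
Short-arc midpoint of 155° and 235°: 195°.
Base is 180° from the complement: 195 − 180 = 15°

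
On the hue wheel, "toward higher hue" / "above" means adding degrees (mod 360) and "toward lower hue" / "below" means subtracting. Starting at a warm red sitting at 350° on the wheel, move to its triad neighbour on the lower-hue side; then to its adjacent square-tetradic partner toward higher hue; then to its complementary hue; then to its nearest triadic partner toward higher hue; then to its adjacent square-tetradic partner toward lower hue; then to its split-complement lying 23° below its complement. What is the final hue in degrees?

triadic ↓ −120°: 350 − 120 = 230°
square ↑ +90°: 230 + 90 = 320°
complement +180°: 320 + 180 = 500 → 500 − 360 = 140°
triadic ↑ +120°: 140 + 120 = 260°
square ↓ −90°: 260 − 90 = 170°
split-comp 23° ↓ +157°: 170 + 157 = 327°

327°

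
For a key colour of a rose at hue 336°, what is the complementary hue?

The complement sits 180° across the wheel.
336 + 180 = 516 → 516 − 360 = 156°

156°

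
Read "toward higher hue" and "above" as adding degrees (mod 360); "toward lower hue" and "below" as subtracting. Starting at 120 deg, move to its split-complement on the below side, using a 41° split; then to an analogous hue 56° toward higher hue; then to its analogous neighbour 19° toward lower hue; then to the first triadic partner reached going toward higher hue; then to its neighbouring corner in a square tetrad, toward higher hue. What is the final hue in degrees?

split-comp 41° ↓ +139°: 120 + 139 = 259°
analog 56° ↑ +56°: 259 + 56 = 315°
analog 19° ↓ −19°: 315 − 19 = 296°
triadic ↑ +120°: 296 + 120 = 416 → 416 − 360 = 56°
square ↑ +90°: 56 + 90 = 146°

146°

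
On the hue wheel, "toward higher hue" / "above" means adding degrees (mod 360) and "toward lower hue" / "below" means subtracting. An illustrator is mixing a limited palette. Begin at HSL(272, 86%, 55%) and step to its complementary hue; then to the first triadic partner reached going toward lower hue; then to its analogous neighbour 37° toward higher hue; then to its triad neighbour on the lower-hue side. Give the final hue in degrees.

272 + 180 = 452 → 452 − 360 = 92°   (complement)
92 − 120 = -28 → -28 + 360 = 332°   (triadic ↓)
332 + 37 = 369 → 369 − 360 = 9°   (analog 37° ↑)
9 − 120 = -111 → -111 + 360 = 249°   (triadic ↓)

249°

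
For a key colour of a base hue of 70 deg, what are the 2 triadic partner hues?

A triad places three hues 120° apart.
70 + 120 = 190°
70 + 240 = 310°

190° and 310°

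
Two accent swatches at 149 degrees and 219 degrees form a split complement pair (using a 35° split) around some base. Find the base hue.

4°

The accents sit 35° either side of the complement, so the complement is their short-arc midpoint on the wheel.
Short-arc midpoint of 149° and 219°: 184°.
Base is 180° from the complement: 184 − 180 = 4°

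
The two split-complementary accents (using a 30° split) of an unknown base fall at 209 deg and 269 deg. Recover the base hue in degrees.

The accents sit 30° either side of the complement, so the complement is their short-arc midpoint on the wheel.
Short-arc midpoint of 209° and 269°: 239°.
Base is 180° from the complement: 239 − 180 = 59°

59°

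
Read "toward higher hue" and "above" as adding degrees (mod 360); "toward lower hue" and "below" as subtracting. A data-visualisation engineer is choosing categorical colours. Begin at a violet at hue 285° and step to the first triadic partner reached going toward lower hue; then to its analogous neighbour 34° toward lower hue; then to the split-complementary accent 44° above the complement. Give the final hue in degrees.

−120° (triadic ↓): 285 − 120 = 165°
−34° (analog 34° ↓): 165 − 34 = 131°
+224° (split-comp 44° ↑): 131 + 224 = 355°

355°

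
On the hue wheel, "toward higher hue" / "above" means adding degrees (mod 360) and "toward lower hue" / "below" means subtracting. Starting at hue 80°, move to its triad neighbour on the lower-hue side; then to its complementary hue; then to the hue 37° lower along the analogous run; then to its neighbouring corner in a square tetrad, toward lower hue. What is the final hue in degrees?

80 − 120 = -40 → -40 + 360 = 320°   (triadic ↓)
320 + 180 = 500 → 500 − 360 = 140°   (complement)
140 − 37 = 103°   (analog 37° ↓)
103 − 90 = 13°   (square ↓)

13°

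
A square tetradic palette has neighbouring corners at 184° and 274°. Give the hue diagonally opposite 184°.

4°

A square tetradic scheme places four hues 90° apart; opposite corners are 180° apart.
184 + 180 = 364 → 364 − 360 = 4°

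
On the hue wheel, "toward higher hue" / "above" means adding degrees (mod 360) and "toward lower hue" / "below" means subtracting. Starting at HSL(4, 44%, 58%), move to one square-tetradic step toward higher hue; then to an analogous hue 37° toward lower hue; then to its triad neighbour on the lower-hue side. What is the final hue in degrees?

297°

4 + 90 = 94°   (square ↑)
94 − 37 = 57°   (analog 37° ↓)
57 − 120 = -63 → -63 + 360 = 297°   (triadic ↓)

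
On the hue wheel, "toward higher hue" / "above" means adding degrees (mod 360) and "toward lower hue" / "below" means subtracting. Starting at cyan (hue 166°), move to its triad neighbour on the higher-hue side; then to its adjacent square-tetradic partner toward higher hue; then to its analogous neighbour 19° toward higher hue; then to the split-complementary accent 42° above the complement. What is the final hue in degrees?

triadic ↑ +120°: 166 + 120 = 286°
square ↑ +90°: 286 + 90 = 376 → 376 − 360 = 16°
analog 19° ↑ +19°: 16 + 19 = 35°
split-comp 42° ↑ +222°: 35 + 222 = 257°

257°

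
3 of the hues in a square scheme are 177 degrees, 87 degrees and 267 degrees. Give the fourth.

A square tetradic scheme places four hues every 90°.
The full set through 87° is {87°, 177°, 267°, 357°}.
Given {87°, 177°, 267°}, the missing hue is 357°.

357°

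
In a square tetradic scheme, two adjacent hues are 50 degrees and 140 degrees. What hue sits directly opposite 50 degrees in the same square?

A square tetradic scheme places four hues 90° apart; opposite corners are 180° apart.
50 + 180 = 230°

230°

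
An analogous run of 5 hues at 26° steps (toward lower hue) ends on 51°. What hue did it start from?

4 steps of 26° (toward lower hue) give a net shift of −104°.
Start = end − shift: 51 + 104 = 155°

155°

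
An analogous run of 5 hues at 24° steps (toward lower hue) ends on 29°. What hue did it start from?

125°

4 steps of 24° (toward lower hue) give a net shift of −96°.
Start = end − shift: 29 + 96 = 125°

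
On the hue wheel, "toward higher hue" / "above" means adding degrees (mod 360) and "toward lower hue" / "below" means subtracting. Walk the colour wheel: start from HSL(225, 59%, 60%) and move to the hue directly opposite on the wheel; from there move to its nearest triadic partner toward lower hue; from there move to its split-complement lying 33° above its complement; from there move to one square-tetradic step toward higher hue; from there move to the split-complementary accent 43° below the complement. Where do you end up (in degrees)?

+180° (complement): 225 + 180 = 405 → 405 − 360 = 45°
−120° (triadic ↓): 45 − 120 = -75 → -75 + 360 = 285°
+213° (split-comp 33° ↑): 285 + 213 = 498 → 498 − 360 = 138°
+90° (square ↑): 138 + 90 = 228°
+137° (split-comp 43° ↓): 228 + 137 = 365 → 365 − 360 = 5°

5°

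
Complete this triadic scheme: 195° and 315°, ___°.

75°

A triad places three hues 120° apart.
The full set through 195° is {75°, 195°, 315°}.
Given {195°, 315°}, the missing hue is 75°.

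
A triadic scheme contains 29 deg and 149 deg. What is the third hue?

A triad spaces three hues 120° apart.
The full set is {29°, 149°, 269°}.

269°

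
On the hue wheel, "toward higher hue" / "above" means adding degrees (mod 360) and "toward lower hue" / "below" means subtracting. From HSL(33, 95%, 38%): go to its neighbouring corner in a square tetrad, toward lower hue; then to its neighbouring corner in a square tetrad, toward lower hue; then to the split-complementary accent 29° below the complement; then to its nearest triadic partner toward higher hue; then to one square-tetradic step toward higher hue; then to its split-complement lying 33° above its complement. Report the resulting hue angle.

−90° (square ↓): 33 − 90 = -57 → -57 + 360 = 303°
−90° (square ↓): 303 − 90 = 213°
+151° (split-comp 29° ↓): 213 + 151 = 364 → 364 − 360 = 4°
+120° (triadic ↑): 4 + 120 = 124°
+90° (square ↑): 124 + 90 = 214°
+213° (split-comp 33° ↑): 214 + 213 = 427 → 427 − 360 = 67°

67°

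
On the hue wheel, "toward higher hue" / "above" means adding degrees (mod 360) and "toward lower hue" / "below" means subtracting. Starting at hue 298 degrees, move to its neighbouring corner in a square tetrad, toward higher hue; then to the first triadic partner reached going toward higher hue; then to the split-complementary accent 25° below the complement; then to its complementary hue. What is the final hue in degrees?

+90° (square ↑): 298 + 90 = 388 → 388 − 360 = 28°
+120° (triadic ↑): 28 + 120 = 148°
+155° (split-comp 25° ↓): 148 + 155 = 303°
+180° (complement): 303 + 180 = 483 → 483 − 360 = 123°

123°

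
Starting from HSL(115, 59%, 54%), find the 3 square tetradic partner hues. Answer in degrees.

205°, 295°, 25°

A square tetradic scheme places four hues every 90°.
115 + 90 = 205°
115 + 180 = 295°
115 + 270 = 385 → 385 − 360 = 25°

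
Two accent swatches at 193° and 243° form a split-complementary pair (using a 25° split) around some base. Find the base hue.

38°

The accents sit 25° either side of the complement, so the complement is their short-arc midpoint on the wheel.
Short-arc midpoint of 193° and 243°: 218°.
Base is 180° from the complement: 218 − 180 = 38°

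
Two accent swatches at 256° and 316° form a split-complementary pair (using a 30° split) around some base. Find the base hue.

The accents sit 30° either side of the complement, so the complement is their short-arc midpoint on the wheel.
Short-arc midpoint of 256° and 316°: 286°.
Base is 180° from the complement: 286 − 180 = 106°

106°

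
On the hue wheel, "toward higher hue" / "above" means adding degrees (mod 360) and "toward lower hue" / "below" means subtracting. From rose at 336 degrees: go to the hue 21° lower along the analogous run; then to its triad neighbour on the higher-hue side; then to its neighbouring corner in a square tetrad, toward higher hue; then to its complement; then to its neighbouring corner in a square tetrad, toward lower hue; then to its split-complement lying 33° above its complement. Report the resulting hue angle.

108°

analog 21° ↓ −21°: 336 − 21 = 315°
triadic ↑ +120°: 315 + 120 = 435 → 435 − 360 = 75°
square ↑ +90°: 75 + 90 = 165°
complement +180°: 165 + 180 = 345°
square ↓ −90°: 345 − 90 = 255°
split-comp 33° ↑ +213°: 255 + 213 = 468 → 468 − 360 = 108°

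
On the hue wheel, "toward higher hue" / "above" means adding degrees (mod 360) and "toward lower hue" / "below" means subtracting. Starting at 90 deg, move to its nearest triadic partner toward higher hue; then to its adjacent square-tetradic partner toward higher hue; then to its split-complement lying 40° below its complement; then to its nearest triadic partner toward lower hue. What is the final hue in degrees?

320°

+120° (triadic ↑): 90 + 120 = 210°
+90° (square ↑): 210 + 90 = 300°
+140° (split-comp 40° ↓): 300 + 140 = 440 → 440 − 360 = 80°
−120° (triadic ↓): 80 − 120 = -40 → -40 + 360 = 320°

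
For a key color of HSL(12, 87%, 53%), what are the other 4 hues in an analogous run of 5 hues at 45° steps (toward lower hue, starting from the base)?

12 − 45 = -33 → -33 + 360 = 327°
12 − 90 = -78 → -78 + 360 = 282°
12 − 135 = -123 → -123 + 360 = 237°
12 − 180 = -168 → -168 + 360 = 192°

327°, 282°, 237° and 192°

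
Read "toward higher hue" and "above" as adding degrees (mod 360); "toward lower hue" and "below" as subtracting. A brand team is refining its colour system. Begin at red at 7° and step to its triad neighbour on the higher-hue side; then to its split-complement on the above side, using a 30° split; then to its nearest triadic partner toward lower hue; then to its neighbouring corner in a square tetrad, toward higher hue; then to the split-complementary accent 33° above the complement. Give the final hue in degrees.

+120° (triadic ↑): 7 + 120 = 127°
+210° (split-comp 30° ↑): 127 + 210 = 337°
−120° (triadic ↓): 337 − 120 = 217°
+90° (square ↑): 217 + 90 = 307°
+213° (split-comp 33° ↑): 307 + 213 = 520 → 520 − 360 = 160°

160°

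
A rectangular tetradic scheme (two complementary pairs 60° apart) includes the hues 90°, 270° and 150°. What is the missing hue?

A rectangular tetradic uses two complementary pairs 60° apart: offsets 0°, 60°, 180°, 240°.
Among {90°, 150°, 270°}, 270° and 90° are a 180° pair.
The remaining hue 150° needs its own complement: 150 + 180 = 330°

330°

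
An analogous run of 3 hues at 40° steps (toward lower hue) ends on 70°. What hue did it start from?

2 steps of 40° (toward lower hue) give a net shift of −80°.
Start = end − shift: 70 + 80 = 150°

150°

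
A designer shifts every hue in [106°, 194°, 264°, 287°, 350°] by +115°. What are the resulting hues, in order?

106 + 115 = 221°
194 + 115 = 309°
264 + 115 = 379 → 379 − 360 = 19°
287 + 115 = 402 → 402 − 360 = 42°
350 + 115 = 465 → 465 − 360 = 105°

221°, 309°, 19°, 42°, 105°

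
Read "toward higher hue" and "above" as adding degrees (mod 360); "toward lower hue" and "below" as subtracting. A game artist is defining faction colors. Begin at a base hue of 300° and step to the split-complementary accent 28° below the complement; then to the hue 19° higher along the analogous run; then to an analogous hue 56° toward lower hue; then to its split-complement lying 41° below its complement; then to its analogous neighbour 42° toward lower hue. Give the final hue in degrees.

300 + 152 = 452 → 452 − 360 = 92°   (split-comp 28° ↓)
92 + 19 = 111°   (analog 19° ↑)
111 − 56 = 55°   (analog 56° ↓)
55 + 139 = 194°   (split-comp 41° ↓)
194 − 42 = 152°   (analog 42° ↓)

152°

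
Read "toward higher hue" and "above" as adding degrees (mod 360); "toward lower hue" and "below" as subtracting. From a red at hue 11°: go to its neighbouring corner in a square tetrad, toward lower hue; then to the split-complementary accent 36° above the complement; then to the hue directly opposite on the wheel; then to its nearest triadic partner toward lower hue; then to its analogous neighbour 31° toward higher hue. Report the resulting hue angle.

−90° (square ↓): 11 − 90 = -79 → -79 + 360 = 281°
+216° (split-comp 36° ↑): 281 + 216 = 497 → 497 − 360 = 137°
+180° (complement): 137 + 180 = 317°
−120° (triadic ↓): 317 − 120 = 197°
+31° (analog 31° ↑): 197 + 31 = 228°

228°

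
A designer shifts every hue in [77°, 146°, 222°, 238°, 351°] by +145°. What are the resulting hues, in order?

77 + 145 = 222°
146 + 145 = 291°
222 + 145 = 367 → 367 − 360 = 7°
238 + 145 = 383 → 383 − 360 = 23°
351 + 145 = 496 → 496 − 360 = 136°

222°, 291°, 7°, 23°, 136°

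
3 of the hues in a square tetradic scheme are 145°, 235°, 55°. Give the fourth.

A square tetradic scheme places four hues every 90°.
The full set through 55° is {55°, 145°, 235°, 325°}.
Given {55°, 145°, 235°}, the missing hue is 325°.

325°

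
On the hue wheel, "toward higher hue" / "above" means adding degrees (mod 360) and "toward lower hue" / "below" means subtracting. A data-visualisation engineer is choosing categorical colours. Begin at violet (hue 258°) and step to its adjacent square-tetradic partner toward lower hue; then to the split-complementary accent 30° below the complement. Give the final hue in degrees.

318°

258 − 90 = 168°   (square ↓)
168 + 150 = 318°   (split-comp 30° ↓)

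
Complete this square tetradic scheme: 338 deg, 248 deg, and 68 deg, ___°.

158°

A square tetradic scheme places four hues every 90°.
The full set through 68° is {68°, 158°, 248°, 338°}.
Given {68°, 248°, 338°}, the missing hue is 158°.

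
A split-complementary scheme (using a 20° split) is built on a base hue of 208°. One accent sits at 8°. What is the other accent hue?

Split-complementary hues sit 20° either side of the complement.
Complement of the base 208°: 208 + 180 = 388 → 388 − 360 = 28°
The given accent 8° is 20° one side of 28°; the other accent sits 20° the other side: 28 + 20 = 48°

48°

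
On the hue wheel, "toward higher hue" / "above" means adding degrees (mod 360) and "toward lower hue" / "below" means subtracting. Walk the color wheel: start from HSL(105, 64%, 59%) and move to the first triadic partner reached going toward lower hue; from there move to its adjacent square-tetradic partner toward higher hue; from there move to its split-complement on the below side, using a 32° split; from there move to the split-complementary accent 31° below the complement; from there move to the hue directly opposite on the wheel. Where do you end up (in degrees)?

192°

triadic ↓ −120°: 105 − 120 = -15 → -15 + 360 = 345°
square ↑ +90°: 345 + 90 = 435 → 435 − 360 = 75°
split-comp 32° ↓ +148°: 75 + 148 = 223°
split-comp 31° ↓ +149°: 223 + 149 = 372 → 372 − 360 = 12°
complement +180°: 12 + 180 = 192°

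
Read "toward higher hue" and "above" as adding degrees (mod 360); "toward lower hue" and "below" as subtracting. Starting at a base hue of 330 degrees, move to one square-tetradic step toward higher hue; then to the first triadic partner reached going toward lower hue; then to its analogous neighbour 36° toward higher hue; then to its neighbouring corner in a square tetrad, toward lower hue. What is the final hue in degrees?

square ↑ +90°: 330 + 90 = 420 → 420 − 360 = 60°
triadic ↓ −120°: 60 − 120 = -60 → -60 + 360 = 300°
analog 36° ↑ +36°: 300 + 36 = 336°
square ↓ −90°: 336 − 90 = 246°

246°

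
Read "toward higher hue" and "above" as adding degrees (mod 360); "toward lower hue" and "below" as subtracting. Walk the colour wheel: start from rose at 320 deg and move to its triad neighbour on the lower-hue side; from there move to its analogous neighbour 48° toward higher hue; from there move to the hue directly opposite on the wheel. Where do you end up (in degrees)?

−120° (triadic ↓): 320 − 120 = 200°
+48° (analog 48° ↑): 200 + 48 = 248°
+180° (complement): 248 + 180 = 428 → 428 − 360 = 68°

68°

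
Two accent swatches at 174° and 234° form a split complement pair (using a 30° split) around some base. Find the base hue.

The accents sit 30° either side of the complement, so the complement is their short-arc midpoint on the wheel.
Short-arc midpoint of 174° and 234°: 204°.
Base is 180° from the complement: 204 − 180 = 24°

24°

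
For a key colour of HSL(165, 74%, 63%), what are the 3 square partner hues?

165 + 90 = 255°
165 + 180 = 345°
165 + 270 = 435 → 435 − 360 = 75°

255°, 345°, and 75°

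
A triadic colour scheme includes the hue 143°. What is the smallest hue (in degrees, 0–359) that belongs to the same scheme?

A triad places three hues 120° apart.
The full set through 143° is {23°, 143°, 263°}.

23°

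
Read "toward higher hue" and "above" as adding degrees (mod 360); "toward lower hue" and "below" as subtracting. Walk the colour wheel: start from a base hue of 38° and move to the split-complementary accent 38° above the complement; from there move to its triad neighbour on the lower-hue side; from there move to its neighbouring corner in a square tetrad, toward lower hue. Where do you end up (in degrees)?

38 + 218 = 256°   (split-comp 38° ↑)
256 − 120 = 136°   (triadic ↓)
136 − 90 = 46°   (square ↓)

46°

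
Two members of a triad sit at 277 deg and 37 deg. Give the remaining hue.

A triad spaces three hues 120° apart.
The full set is {37°, 157°, 277°}.

157°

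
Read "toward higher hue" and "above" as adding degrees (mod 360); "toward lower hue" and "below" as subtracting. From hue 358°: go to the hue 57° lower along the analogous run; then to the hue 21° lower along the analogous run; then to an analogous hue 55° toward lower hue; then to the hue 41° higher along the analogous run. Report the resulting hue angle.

266°

−57° (analog 57° ↓): 358 − 57 = 301°
−21° (analog 21° ↓): 301 − 21 = 280°
−55° (analog 55° ↓): 280 − 55 = 225°
+41° (analog 41° ↑): 225 + 41 = 266°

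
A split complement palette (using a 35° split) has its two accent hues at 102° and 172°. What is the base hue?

317°

The accents sit 35° either side of the complement, so the complement is their short-arc midpoint on the wheel.
Short-arc midpoint of 102° and 172°: 137°.
Base is 180° from the complement: 137 − 180 = -43 → -43 + 360 = 317°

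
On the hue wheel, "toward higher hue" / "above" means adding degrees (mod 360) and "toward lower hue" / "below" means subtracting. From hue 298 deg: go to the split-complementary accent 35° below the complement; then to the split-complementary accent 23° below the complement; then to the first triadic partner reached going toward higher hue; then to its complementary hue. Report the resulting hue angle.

split-comp 35° ↓ +145°: 298 + 145 = 443 → 443 − 360 = 83°
split-comp 23° ↓ +157°: 83 + 157 = 240°
triadic ↑ +120°: 240 + 120 = 360 → 360 − 360 = 0°
complement +180°: 0 + 180 = 180°

180°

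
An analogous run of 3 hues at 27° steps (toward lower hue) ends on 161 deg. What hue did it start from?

215°

2 steps of 27° (toward lower hue) give a net shift of −54°.
Start = end − shift: 161 + 54 = 215°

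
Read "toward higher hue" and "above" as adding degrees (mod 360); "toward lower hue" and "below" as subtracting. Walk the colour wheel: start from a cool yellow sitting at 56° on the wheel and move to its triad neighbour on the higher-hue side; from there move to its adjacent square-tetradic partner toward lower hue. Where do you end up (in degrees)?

86°

+120° (triadic ↑): 56 + 120 = 176°
−90° (square ↓): 176 − 90 = 86°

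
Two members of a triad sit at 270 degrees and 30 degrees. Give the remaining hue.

150°

A triad spaces three hues 120° apart.
The full set is {30°, 150°, 270°}.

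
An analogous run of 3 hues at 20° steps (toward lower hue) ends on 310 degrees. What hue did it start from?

2 steps of 20° (toward lower hue) give a net shift of −40°.
Start = end − shift: 310 + 40 = 350°

350°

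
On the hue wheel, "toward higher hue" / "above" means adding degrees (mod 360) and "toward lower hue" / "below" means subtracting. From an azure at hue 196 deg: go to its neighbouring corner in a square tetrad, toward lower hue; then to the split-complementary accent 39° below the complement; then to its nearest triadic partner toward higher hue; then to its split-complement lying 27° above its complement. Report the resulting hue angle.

square ↓ −90°: 196 − 90 = 106°
split-comp 39° ↓ +141°: 106 + 141 = 247°
triadic ↑ +120°: 247 + 120 = 367 → 367 − 360 = 7°
split-comp 27° ↑ +207°: 7 + 207 = 214°

214°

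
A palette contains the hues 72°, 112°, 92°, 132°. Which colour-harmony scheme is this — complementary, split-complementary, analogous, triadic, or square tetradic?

analogous

Sort the hues: 72°, 92°, 112°, 132°.
Successive gaps around the wheel: 20°, 20°, 20°, 300°.
A run of hues at equal small steps (20°) with one large closing gap is an analogous group.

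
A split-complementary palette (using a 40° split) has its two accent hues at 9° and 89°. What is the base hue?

229°

The accents sit 40° either side of the complement, so the complement is their short-arc midpoint on the wheel.
Short-arc midpoint of 9° and 89°: 49°.
Base is 180° from the complement: 49 − 180 = -131 → -131 + 360 = 229°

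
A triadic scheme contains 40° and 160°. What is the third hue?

A triad spaces three hues 120° apart.
The full set is {40°, 160°, 280°}.

280°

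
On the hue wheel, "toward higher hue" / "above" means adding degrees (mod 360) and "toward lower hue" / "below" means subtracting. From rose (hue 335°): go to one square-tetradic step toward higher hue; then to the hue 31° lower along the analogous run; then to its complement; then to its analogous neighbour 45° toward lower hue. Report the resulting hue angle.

169°

square ↑ +90°: 335 + 90 = 425 → 425 − 360 = 65°
analog 31° ↓ −31°: 65 − 31 = 34°
complement +180°: 34 + 180 = 214°
analog 45° ↓ −45°: 214 − 45 = 169°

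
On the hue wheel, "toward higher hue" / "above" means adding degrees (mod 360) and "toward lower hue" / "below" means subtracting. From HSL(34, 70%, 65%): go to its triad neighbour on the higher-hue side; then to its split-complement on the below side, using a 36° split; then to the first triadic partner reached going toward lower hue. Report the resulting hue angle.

34 + 120 = 154°   (triadic ↑)
154 + 144 = 298°   (split-comp 36° ↓)
298 − 120 = 178°   (triadic ↓)

178°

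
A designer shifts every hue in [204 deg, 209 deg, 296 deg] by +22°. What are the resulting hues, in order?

204 + 22 = 226°
209 + 22 = 231°
296 + 22 = 318°

226°, 231°, 318°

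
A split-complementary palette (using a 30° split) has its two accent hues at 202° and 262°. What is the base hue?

52°

The accents sit 30° either side of the complement, so the complement is their short-arc midpoint on the wheel.
Short-arc midpoint of 202° and 262°: 232°.
Base is 180° from the complement: 232 − 180 = 52°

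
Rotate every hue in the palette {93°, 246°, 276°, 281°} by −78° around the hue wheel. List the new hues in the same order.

15°, 168°, 198°, 203°

93 − 78 = 15°
246 − 78 = 168°
276 − 78 = 198°
281 − 78 = 203°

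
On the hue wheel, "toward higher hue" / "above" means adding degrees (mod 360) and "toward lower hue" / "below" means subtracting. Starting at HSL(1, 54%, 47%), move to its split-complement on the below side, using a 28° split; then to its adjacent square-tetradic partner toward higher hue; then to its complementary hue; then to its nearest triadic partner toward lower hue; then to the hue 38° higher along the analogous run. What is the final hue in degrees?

split-comp 28° ↓ +152°: 1 + 152 = 153°
square ↑ +90°: 153 + 90 = 243°
complement +180°: 243 + 180 = 423 → 423 − 360 = 63°
triadic ↓ −120°: 63 − 120 = -57 → -57 + 360 = 303°
analog 38° ↑ +38°: 303 + 38 = 341°

341°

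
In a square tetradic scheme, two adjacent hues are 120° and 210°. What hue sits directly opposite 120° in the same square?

A square tetradic scheme places four hues 90° apart; opposite corners are 180° apart.
120 + 180 = 300°

300°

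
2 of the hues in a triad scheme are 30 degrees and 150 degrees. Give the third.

A triad places three hues 120° apart.
The full set through 30° is {30°, 150°, 270°}.
Given {30°, 150°}, the missing hue is 270°.

270°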